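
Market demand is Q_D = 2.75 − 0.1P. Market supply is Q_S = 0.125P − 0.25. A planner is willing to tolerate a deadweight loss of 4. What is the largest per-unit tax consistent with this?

12

In inverse form: demand P = 27.5 − 10Q, supply P = 2 + 8Q.
Competitive equilibrium: 27.5 − 10Q = 2 + 8Q → Q* = 1.4167, P* = 13.3333.
A tax t gives ΔQ = t/18 and wedge t, so DWL = t²/36.
t²/36 = 4 → t² = 144 → t = 12.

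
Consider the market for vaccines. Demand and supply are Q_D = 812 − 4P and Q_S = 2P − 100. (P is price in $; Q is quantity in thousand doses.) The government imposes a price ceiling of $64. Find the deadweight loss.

$11616 thousand

In inverse form: demand P = 203 − 0.25Q, supply P = 50 + 0.5Q.
Competitive equilibrium: 203 − 0.25Q = 50 + 0.5Q → Q* = 204, P* = 152.
At the ceiling P = 64, quantity supplied = (64 − 50)/0.5 = 28.
Willingness to pay at Q' = 28: 203 − 0.25·28 = 196.
ΔQ = 204 − 28 = 176; wedge = 196 − 64 = 132.
Welfare loss = ½ × 176 × 132 = $11616 thousand.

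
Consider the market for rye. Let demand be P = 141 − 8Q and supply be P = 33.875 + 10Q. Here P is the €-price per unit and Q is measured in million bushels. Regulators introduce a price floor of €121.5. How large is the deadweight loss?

Competitive equilibrium: 141 − 8Q = 33.875 + 10Q → Q* = 5.9514, P* = 93.3889.
At the floor P = 121.5, quantity demanded = (141 − 121.5)/8 = 2.4375.
Sellers' marginal cost at Q' = 2.4375: 33.875 + 10·2.4375 = 58.25.
ΔQ = 5.9514 − 2.4375 = 3.5139; wedge = 121.5 − 58.25 = 63.25.
Deadweight loss = ½ × 3.5139 × 63.25 = €111.13 million.

€111.13 million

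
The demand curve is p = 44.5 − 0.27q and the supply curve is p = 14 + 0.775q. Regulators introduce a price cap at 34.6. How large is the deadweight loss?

3.55

Competitive equilibrium: 44.5 − 0.27q = 14 + 0.775q → q* = 29.1866, p* = 36.6196.
At the ceiling p = 34.6, quantity supplied = (34.6 − 14)/0.775 = 26.5806.
Willingness to pay at q' = 26.5806: 44.5 − 0.27·26.5806 = 37.3232.
Δq = 29.1866 − 26.5806 = 2.606; wedge = 37.3232 − 34.6 = 2.7232.
Welfare loss = ½ × 2.606 × 2.7232 = 3.55.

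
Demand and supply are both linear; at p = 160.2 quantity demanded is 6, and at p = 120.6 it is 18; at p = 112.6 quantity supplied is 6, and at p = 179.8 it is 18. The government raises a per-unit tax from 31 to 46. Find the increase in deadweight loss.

64.89

Demand slope = (120.6 − 160.2)/(18 − 6) = −3.3, so p = 180 − 3.3q.
Supply slope = (179.8 − 112.6)/(18 − 6) = 5.6, so p = 79 + 5.6q.
Competitive equilibrium: 180 − 3.3q = 79 + 5.6q → q* = 11.3483, p* = 142.5506.
For a per-unit tax t: Δq = t/8.9, so DWL = ½·t·(t/8.9) = t²/17.8.
At t = 31: DWL = 53.989. At t = 46: DWL = 118.876.
Increase = 118.876 − 53.989 = 64.89.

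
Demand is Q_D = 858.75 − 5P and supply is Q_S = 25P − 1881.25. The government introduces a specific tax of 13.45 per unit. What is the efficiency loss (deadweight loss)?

In inverse form: demand P = 171.75 − 0.2Q, supply P = 75.25 + 0.04Q.
Competitive equilibrium: 171.75 − 0.2Q = 75.25 + 0.04Q → Q* = 402.0833, P* = 91.3333.
With the tax, the buyer price exceeds the seller price by 13.45: (171.75 − 0.2Q) − (75.25 + 0.04Q) = 13.45 → Q' = 346.0417.
ΔQ = 402.0833 − 346.0417 = 56.0416; the wedge equals the tax, 13.45.
The triangle = ½ × 56.0416 × 13.45 = 376.88.

376.88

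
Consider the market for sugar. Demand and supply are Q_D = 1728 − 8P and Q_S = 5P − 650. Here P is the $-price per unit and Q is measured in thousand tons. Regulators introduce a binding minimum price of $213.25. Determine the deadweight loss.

In inverse form: demand P = 216 − 0.125Q, supply P = 130 + 0.2Q.
Competitive equilibrium: 216 − 0.125Q = 130 + 0.2Q → Q* = 264.6154, P* = 182.9231.
At the floor P = 213.25, quantity demanded = (216 − 213.25)/0.125 = 22.
Sellers' marginal cost at Q' = 22: 130 + 0.2·22 = 134.4.
ΔQ = 264.6154 − 22 = 242.6154; wedge = 213.25 − 134.4 = 78.85.
Deadweight loss = ½ × 242.6154 × 78.85 = $9565.11 thousand.

$9565.11 thousand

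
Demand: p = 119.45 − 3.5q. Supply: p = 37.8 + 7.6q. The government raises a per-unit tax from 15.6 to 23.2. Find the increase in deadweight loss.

Competitive equilibrium: 119.45 − 3.5q = 37.8 + 7.6q → q* = 7.3559, p* = 93.7045.
For a per-unit tax t: Δq = t/11.1, so DWL = ½·t·(t/11.1) = t²/22.2.
At t = 15.6: DWL = 10.962. At t = 23.2: DWL = 24.245.
Increase = 24.245 − 10.962 = 13.28.

13.28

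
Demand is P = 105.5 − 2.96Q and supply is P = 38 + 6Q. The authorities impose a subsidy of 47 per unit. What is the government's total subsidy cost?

600.61

Competitive equilibrium: 105.5 − 2.96Q = 38 + 6Q → Q* = 7.5335, P* = 83.2009.
The subsidy lowers effective supply by 47: P = 6Q − 9.
New quantity: 105.5 − 2.96Q = 6Q − 9 → Q' = 12.779.
Total subsidy cost = 47 × 12.779 = 600.61.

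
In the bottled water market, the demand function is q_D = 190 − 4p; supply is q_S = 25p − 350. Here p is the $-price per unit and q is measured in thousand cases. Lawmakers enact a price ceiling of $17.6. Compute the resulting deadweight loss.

$94.41 thousand

In inverse form: demand p = 47.5 − 0.25q, supply p = 14 + 0.04q.
Competitive equilibrium: 47.5 − 0.25q = 14 + 0.04q → q* = 115.5172, p* = 18.6207.
At the ceiling p = 17.6, quantity supplied = (17.6 − 14)/0.04 = 90.
Willingness to pay at q' = 90: 47.5 − 0.25·90 = 25.
Δq = 115.5172 − 90 = 25.5172; wedge = 25 − 17.6 = 7.4.
DWL = ½ × 25.5172 × 7.4 = $94.41 thousand.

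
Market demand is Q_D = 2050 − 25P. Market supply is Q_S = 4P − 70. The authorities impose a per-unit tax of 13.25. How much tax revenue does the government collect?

In inverse form: demand P = 82 − 0.04Q, supply P = 17.5 + 0.25Q.
Competitive equilibrium: 82 − 0.04Q = 17.5 + 0.25Q → Q* = 222.4138, P* = 73.1034.
With the tax, the buyer price exceeds the seller price by 13.25: (82 − 0.04Q) − (17.5 + 0.25Q) = 13.25 → Q' = 176.7241.
Tax revenue = 13.25 × 176.7241 = 2341.59.

2341.59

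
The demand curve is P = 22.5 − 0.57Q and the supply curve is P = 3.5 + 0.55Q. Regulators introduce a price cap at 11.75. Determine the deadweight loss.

2.16

Competitive equilibrium: 22.5 − 0.57Q = 3.5 + 0.55Q → Q* = 16.9643, P* = 12.8304.
At the ceiling P = 11.75, quantity supplied = (11.75 − 3.5)/0.55 = 15.
Willingness to pay at Q' = 15: 22.5 − 0.57·15 = 13.95.
ΔQ = 16.9643 − 15 = 1.9643; wedge = 13.95 − 11.75 = 2.2.
DWL = ½ × 1.9643 × 2.2 = 2.16.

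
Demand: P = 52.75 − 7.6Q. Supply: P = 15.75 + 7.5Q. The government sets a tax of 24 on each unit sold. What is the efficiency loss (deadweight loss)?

Competitive equilibrium: 52.75 − 7.6Q = 15.75 + 7.5Q → Q* = 2.4503, P* = 34.1275.
With the tax, the buyer price exceeds the seller price by 24: (52.75 − 7.6Q) − (15.75 + 7.5Q) = 24 → Q' = 0.8609.
ΔQ = 2.4503 − 0.8609 = 1.5894; the wedge equals the tax, 24.
Welfare loss = ½ × 1.5894 × 24 = 19.07.

19.07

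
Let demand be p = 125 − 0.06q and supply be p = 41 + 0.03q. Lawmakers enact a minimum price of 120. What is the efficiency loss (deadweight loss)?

32512.50

Competitive equilibrium: 125 − 0.06q = 41 + 0.03q → q* = 933.3333, p* = 69.
At the floor p = 120, quantity demanded = (125 − 120)/0.06 = 83.3333.
Sellers' marginal cost at q' = 83.3333: 41 + 0.03·83.3333 = 43.5.
Δq = 933.3333 − 83.3333 = 850; wedge = 120 − 43.5 = 76.5.
Deadweight loss = ½ × 850 × 76.5 = 32512.50.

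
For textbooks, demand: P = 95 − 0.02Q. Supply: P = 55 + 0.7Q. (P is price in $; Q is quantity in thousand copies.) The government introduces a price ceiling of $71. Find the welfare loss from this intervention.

$384.91 thousand

Competitive equilibrium: 95 − 0.02Q = 55 + 0.7Q → Q* = 55.5556, P* = 93.8889.
At the ceiling P = 71, quantity supplied = (71 − 55)/0.7 = 22.8571.
Willingness to pay at Q' = 22.8571: 95 − 0.02·22.8571 = 94.5429.
ΔQ = 55.5556 − 22.8571 = 32.6985; wedge = 94.5429 − 71 = 23.5429.
Welfare loss = ½ × 32.6985 × 23.5429 = $384.91 thousand.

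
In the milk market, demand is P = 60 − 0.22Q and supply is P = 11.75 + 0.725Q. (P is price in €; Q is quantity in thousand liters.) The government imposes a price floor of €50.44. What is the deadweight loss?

€27.32 thousand

Competitive equilibrium: 60 − 0.22Q = 11.75 + 0.725Q → Q* = 51.0582, P* = 48.7672.
At the floor P = 50.44, quantity demanded = (60 − 50.44)/0.22 = 43.4545.
Sellers' marginal cost at Q' = 43.4545: 11.75 + 0.725·43.4545 = 43.2545.
ΔQ = 51.0582 − 43.4545 = 7.6037; wedge = 50.44 − 43.2545 = 7.1855.
Welfare loss = ½ × 7.6037 × 7.1855 = €27.32 thousand.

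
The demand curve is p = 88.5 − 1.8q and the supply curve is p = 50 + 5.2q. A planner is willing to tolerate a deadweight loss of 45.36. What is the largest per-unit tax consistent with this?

25.2

Competitive equilibrium: 88.5 − 1.8q = 50 + 5.2q → q* = 5.5, p* = 78.6.
A tax t gives Δq = t/7 and wedge t, so DWL = t²/14.
t²/14 = 45.36 → t² = 635.04 → t = 25.2.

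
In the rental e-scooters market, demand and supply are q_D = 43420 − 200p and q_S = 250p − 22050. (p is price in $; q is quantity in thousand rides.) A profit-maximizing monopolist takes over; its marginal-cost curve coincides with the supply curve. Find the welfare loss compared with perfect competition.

$117738.17 thousand

In inverse form: demand p = 217.1 − 0.005q, supply p = 88.2 + 0.004q.
Competitive equilibrium: 217.1 − 0.005q = 88.2 + 0.004q → q* = 14322.222222, p* = 145.488889.
Marginal revenue: MR = 217.1 − 0.01q. Set MR = MC: 217.1 − 0.01q = 88.2 + 0.004q → q_m = 9207.142857.
Price p_m = 217.1 − 0.005·9207.142857 = 171.064286; MC(q_m) = 88.2 + 0.004·9207.142857 = 125.028571.
Competitive q* = 14322.222222, so Δq = 5115.079365; wedge = 171.064286 − 125.028571 = 46.035715.
Welfare loss = ½ × 5115.079365 × 46.035715 = $117738.17 thousand.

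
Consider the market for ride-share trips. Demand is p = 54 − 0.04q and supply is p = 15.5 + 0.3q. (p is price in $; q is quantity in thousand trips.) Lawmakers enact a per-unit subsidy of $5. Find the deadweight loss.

$36.76 thousand

Competitive equilibrium: 54 − 0.04q = 15.5 + 0.3q → q* = 113.2353, p* = 49.4706.
The subsidy lowers effective supply by 5: p = 10.5 + 0.3q.
New quantity: 54 − 0.04q = 10.5 + 0.3q → q' = 127.9412.
Overproduction Δq = 127.9412 − 113.2353 = 14.7059; wedge = subsidy = 5.
Welfare loss = ½ × 14.7059 × 5 = $36.76 thousand.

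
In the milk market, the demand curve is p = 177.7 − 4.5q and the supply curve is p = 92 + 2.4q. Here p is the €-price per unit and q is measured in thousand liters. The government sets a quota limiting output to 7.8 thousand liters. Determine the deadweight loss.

€73.65 thousand

Competitive equilibrium: 177.7 − 4.5q = 92 + 2.4q → q* = 12.4203, p* = 121.8087.
At q = 7.8: demand price = 177.7 − 4.5·7.8 = 142.6; supply price = 92 + 2.4·7.8 = 110.72.
Δq = 12.4203 − 7.8 = 4.6203; wedge = 142.6 − 110.72 = 31.88.
DWL = ½ × 4.6203 × 31.88 = €73.65 thousand.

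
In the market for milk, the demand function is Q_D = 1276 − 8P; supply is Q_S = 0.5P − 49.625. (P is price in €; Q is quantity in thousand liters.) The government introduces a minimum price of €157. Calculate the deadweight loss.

€74.13 thousand

In inverse form: demand P = 159.5 − 0.125Q, supply P = 99.25 + 2Q.
Competitive equilibrium: 159.5 − 0.125Q = 99.25 + 2Q → Q* = 28.3529, P* = 155.9559.
At the floor P = 157, quantity demanded = (159.5 − 157)/0.125 = 20.
Sellers' marginal cost at Q' = 20: 99.25 + 2·20 = 139.25.
ΔQ = 28.3529 − 20 = 8.3529; wedge = 157 − 139.25 = 17.75.
Deadweight loss = ½ × 8.3529 × 17.75 = €74.13 thousand.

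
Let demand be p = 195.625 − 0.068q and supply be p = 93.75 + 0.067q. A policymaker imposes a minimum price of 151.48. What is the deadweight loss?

750.42

Competitive equilibrium: 195.625 − 0.068q = 93.75 + 0.067q → q* = 754.6296, p* = 144.3102.
At the floor p = 151.48, quantity demanded = (195.625 − 151.48)/0.068 = 649.1912.
Sellers' marginal cost at q' = 649.1912: 93.75 + 0.067·649.1912 = 137.2458.
Δq = 754.6296 − 649.1912 = 105.4384; wedge = 151.48 − 137.2458 = 14.2342.
Deadweight loss = ½ × 105.4384 × 14.2342 = 750.42.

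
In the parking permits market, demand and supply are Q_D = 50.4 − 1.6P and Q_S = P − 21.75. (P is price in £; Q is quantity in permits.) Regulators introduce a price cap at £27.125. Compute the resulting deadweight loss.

In inverse form: demand P = 31.5 − 0.625Q, supply P = 21.75 + Q.
Competitive equilibrium: 31.5 − 0.625Q = 21.75 + Q → Q* = 6, P* = 27.75.
At the ceiling P = 27.125, quantity supplied = (27.125 − 21.75)/1 = 5.375.
Willingness to pay at Q' = 5.375: 31.5 − 0.625·5.375 = 28.1406.
ΔQ = 6 − 5.375 = 0.625; wedge = 28.1406 − 27.125 = 1.0156.
The triangle = ½ × 0.625 × 1.0156 = £0.32.

£0.32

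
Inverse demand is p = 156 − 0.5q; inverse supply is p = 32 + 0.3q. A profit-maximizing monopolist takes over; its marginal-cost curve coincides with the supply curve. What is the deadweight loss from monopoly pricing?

1421.60

Competitive equilibrium: 156 − 0.5q = 32 + 0.3q → q* = 155, p* = 78.5.
Marginal revenue: MR = 156 − q. Set MR = MC: 156 − q = 32 + 0.3q → q_m = 95.3846.
Price p_m = 156 − 0.5·95.3846 = 108.3077; MC(q_m) = 32 + 0.3·95.3846 = 60.6154.
Competitive q* = 155, so Δq = 59.6154; wedge = 108.3077 − 60.6154 = 47.6923.
Deadweight loss = ½ × 59.6154 × 47.6923 = 1421.60.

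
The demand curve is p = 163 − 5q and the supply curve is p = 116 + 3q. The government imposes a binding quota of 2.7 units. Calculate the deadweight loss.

Competitive equilibrium: 163 − 5q = 116 + 3q → q* = 5.875, p* = 133.625.
At q = 2.7: demand price = 163 − 5·2.7 = 149.5; supply price = 116 + 3·2.7 = 124.1.
Δq = 5.875 − 2.7 = 3.175; wedge = 149.5 − 124.1 = 25.4.
Deadweight loss = ½ × 3.175 × 25.4 = 40.32.

40.32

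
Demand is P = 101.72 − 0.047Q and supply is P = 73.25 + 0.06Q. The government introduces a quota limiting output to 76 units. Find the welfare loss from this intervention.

Competitive equilibrium: 101.72 − 0.047Q = 73.25 + 0.06Q → Q* = 266.0748, P* = 89.2145.
At Q = 76: demand price = 101.72 − 0.047·76 = 98.148; supply price = 73.25 + 0.06·76 = 77.81.
ΔQ = 266.0748 − 76 = 190.0748; wedge = 98.148 − 77.81 = 20.338.
Deadweight loss = ½ × 190.0748 × 20.338 = 1932.87.

1932.87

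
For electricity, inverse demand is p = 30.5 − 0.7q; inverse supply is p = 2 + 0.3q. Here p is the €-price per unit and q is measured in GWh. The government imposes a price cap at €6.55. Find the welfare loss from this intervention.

€88.89

Competitive equilibrium: 30.5 − 0.7q = 2 + 0.3q → q* = 28.5, p* = 10.55.
At the ceiling p = 6.55, quantity supplied = (6.55 − 2)/0.3 = 15.1667.
Willingness to pay at q' = 15.1667: 30.5 − 0.7·15.1667 = 19.8833.
Δq = 28.5 − 15.1667 = 13.3333; wedge = 19.8833 − 6.55 = 13.3333.
The triangle = ½ × 13.3333 × 13.3333 = €88.89.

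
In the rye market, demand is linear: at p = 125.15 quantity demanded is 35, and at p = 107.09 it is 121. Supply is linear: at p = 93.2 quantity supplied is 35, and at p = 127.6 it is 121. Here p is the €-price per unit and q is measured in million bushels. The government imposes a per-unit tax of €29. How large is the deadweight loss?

Demand slope = (107.09 − 125.15)/(121 − 35) = −0.21, so p = 132.5 − 0.21q.
Supply slope = (127.6 − 93.2)/(121 − 35) = 0.4, so p = 79.2 + 0.4q.
Competitive equilibrium: 132.5 − 0.21q = 79.2 + 0.4q → q* = 87.377, p* = 114.1508.
With the tax, the buyer price exceeds the seller price by 29: (132.5 − 0.21q) − (79.2 + 0.4q) = 29 → q' = 39.8361.
Δq = 87.377 − 39.8361 = 47.5409; the wedge equals the tax, 29.
The triangle = ½ × 47.5409 × 29 = €689.34 million.

€689.34 million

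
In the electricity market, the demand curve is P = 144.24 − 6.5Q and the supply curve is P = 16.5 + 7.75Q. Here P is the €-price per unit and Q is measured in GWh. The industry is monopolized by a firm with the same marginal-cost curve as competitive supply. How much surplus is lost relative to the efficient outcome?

Competitive equilibrium: 144.24 − 6.5Q = 16.5 + 7.75Q → Q* = 8.9642, P* = 85.9726.
Marginal revenue: MR = 144.24 − 13Q. Set MR = MC: 144.24 − 13Q = 16.5 + 7.75Q → Q_m = 6.1561.
Price P_m = 144.24 − 6.5·6.1561 = 104.2254; MC(Q_m) = 16.5 + 7.75·6.1561 = 64.2098.
Competitive Q* = 8.9642, so ΔQ = 2.8081; wedge = 104.2254 − 64.2098 = 40.0156.
Deadweight loss = ½ × 2.8081 × 40.0156 = €56.18.

€56.18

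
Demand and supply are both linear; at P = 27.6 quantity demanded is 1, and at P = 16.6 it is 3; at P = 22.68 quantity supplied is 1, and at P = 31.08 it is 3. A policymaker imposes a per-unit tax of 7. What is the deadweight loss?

2.53

Demand slope = (16.6 − 27.6)/(3 − 1) = −5.5, so P = 33.1 − 5.5Q.
Supply slope = (31.08 − 22.68)/(3 − 1) = 4.2, so P = 18.48 + 4.2Q.
Competitive equilibrium: 33.1 − 5.5Q = 18.48 + 4.2Q → Q* = 1.5072, P* = 24.8103.
With the tax, the buyer price exceeds the seller price by 7: (33.1 − 5.5Q) − (18.48 + 4.2Q) = 7 → Q' = 0.7856.
ΔQ = 1.5072 − 0.7856 = 0.7216; the wedge equals the tax, 7.
The triangle = ½ × 0.7216 × 7 = 2.53.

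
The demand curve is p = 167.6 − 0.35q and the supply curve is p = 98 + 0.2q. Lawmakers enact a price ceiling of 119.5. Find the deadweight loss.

Competitive equilibrium: 167.6 − 0.35q = 98 + 0.2q → q* = 126.5455, p* = 123.3091.
At the ceiling p = 119.5, quantity supplied = (119.5 − 98)/0.2 = 107.5.
Willingness to pay at q' = 107.5: 167.6 − 0.35·107.5 = 129.975.
Δq = 126.5455 − 107.5 = 19.0455; wedge = 129.975 − 119.5 = 10.475.
Deadweight loss = ½ × 19.0455 × 10.475 = 99.75.

99.75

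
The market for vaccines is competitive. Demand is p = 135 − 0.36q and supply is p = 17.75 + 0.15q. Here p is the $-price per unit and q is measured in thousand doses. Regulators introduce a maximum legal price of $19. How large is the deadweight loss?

$12518.63 thousand

Competitive equilibrium: 135 − 0.36q = 17.75 + 0.15q → q* = 229.902, p* = 52.2353.
At the ceiling p = 19, quantity supplied = (19 − 17.75)/0.15 = 8.3333.
Willingness to pay at q' = 8.3333: 135 − 0.36·8.3333 = 132.
Δq = 229.902 − 8.3333 = 221.5687; wedge = 132 − 19 = 113.
Deadweight loss = ½ × 221.5687 × 113 = $12518.63 thousand.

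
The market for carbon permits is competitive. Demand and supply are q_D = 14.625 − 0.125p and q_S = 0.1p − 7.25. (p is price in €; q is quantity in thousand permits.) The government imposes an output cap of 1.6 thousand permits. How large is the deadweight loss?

€6.85 thousand

In inverse form: demand p = 117 − 8q, supply p = 72.5 + 10q.
Competitive equilibrium: 117 − 8q = 72.5 + 10q → q* = 2.4722, p* = 97.2222.
At q = 1.6: demand price = 117 − 8·1.6 = 104.2; supply price = 72.5 + 10·1.6 = 88.5.
Δq = 2.4722 − 1.6 = 0.8722; wedge = 104.2 − 88.5 = 15.7.
Deadweight loss = ½ × 0.8722 × 15.7 = €6.85 thousand.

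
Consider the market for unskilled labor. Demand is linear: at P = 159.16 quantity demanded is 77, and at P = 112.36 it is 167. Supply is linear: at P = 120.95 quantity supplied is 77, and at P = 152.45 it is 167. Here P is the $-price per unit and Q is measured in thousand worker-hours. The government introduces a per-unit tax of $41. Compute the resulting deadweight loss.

$966.09 thousand

Demand slope = (112.36 − 159.16)/(167 − 77) = −0.52, so P = 199.2 − 0.52Q.
Supply slope = (152.45 − 120.95)/(167 − 77) = 0.35, so P = 94 + 0.35Q.
Competitive equilibrium: 199.2 − 0.52Q = 94 + 0.35Q → Q* = 120.9195, P* = 136.3218.
With the tax, the buyer price exceeds the seller price by 41: (199.2 − 0.52Q) − (94 + 0.35Q) = 41 → Q' = 73.7931.
ΔQ = 120.9195 − 73.7931 = 47.1264; the wedge equals the tax, 41.
The triangle = ½ × 47.1264 × 41 = $966.09 thousand.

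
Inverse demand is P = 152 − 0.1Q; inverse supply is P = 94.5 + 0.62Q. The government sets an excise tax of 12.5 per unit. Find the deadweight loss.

108.51

Competitive equilibrium: 152 − 0.1Q = 94.5 + 0.62Q → Q* = 79.8611, P* = 144.0139.
With the tax, the buyer price exceeds the seller price by 12.5: (152 − 0.1Q) − (94.5 + 0.62Q) = 12.5 → Q' = 62.5.
ΔQ = 79.8611 − 62.5 = 17.3611; the wedge equals the tax, 12.5.
Deadweight loss = ½ × 17.3611 × 12.5 = 108.51.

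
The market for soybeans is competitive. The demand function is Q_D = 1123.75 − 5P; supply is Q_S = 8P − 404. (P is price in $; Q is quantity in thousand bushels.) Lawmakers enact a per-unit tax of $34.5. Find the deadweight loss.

In inverse form: demand P = 224.75 − 0.2Q, supply P = 50.5 + 0.125Q.
Competitive equilibrium: 224.75 − 0.2Q = 50.5 + 0.125Q → Q* = 536.1538, P* = 117.5192.
With the tax, the buyer price exceeds the seller price by 34.5: (224.75 − 0.2Q) − (50.5 + 0.125Q) = 34.5 → Q' = 430.
ΔQ = 536.1538 − 430 = 106.1538; the wedge equals the tax, 34.5.
Welfare loss = ½ × 106.1538 × 34.5 = $1831.15 thousand.

$1831.15 thousand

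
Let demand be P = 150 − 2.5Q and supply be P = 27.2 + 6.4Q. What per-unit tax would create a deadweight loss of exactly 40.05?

26.7

Competitive equilibrium: 150 − 2.5Q = 27.2 + 6.4Q → Q* = 13.7978, P* = 115.5056.
A tax t gives ΔQ = t/8.9 and wedge t, so DWL = t²/17.8.
t²/17.8 = 40.05 → t² = 712.89 → t = 26.7.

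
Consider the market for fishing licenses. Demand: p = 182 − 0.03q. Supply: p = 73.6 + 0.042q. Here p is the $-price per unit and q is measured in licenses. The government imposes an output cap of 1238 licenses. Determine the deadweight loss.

$2577.10

Competitive equilibrium: 182 − 0.03q = 73.6 + 0.042q → q* = 1505.5556, p* = 136.8333.
At q = 1238: demand price = 182 − 0.03·1238 = 144.86; supply price = 73.6 + 0.042·1238 = 125.596.
Δq = 1505.5556 − 1238 = 267.5556; wedge = 144.86 − 125.596 = 19.264.
Deadweight loss = ½ × 267.5556 × 19.264 = $2577.10.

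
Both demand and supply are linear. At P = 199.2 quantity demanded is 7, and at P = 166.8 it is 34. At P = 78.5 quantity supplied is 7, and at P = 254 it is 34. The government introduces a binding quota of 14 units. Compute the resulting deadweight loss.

289.76

Demand slope = (166.8 − 199.2)/(34 − 7) = −1.2, so P = 207.6 − 1.2Q.
Supply slope = (254 − 78.5)/(34 − 7) = 6.5, so P = 33 + 6.5Q.
Competitive equilibrium: 207.6 − 1.2Q = 33 + 6.5Q → Q* = 22.6753, P* = 180.3896.
At Q = 14: demand price = 207.6 − 1.2·14 = 190.8; supply price = 33 + 6.5·14 = 124.
ΔQ = 22.6753 − 14 = 8.6753; wedge = 190.8 − 124 = 66.8.
The triangle = ½ × 8.6753 × 66.8 = 289.76.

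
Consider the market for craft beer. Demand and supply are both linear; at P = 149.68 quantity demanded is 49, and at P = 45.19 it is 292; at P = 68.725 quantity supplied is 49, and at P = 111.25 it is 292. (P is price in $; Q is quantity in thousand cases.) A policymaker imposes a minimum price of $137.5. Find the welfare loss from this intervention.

$3365.90 thousand

Demand slope = (45.19 − 149.68)/(292 − 49) = −0.43, so P = 170.75 − 0.43Q.
Supply slope = (111.25 − 68.725)/(292 − 49) = 0.175, so P = 60.15 + 0.175Q.
Competitive equilibrium: 170.75 − 0.43Q = 60.15 + 0.175Q → Q* = 182.8099, P* = 92.1417.
At the floor P = 137.5, quantity demanded = (170.75 − 137.5)/0.43 = 77.3256.
Sellers' marginal cost at Q' = 77.3256: 60.15 + 0.175·77.3256 = 73.682.
ΔQ = 182.8099 − 77.3256 = 105.4843; wedge = 137.5 − 73.682 = 63.818.
DWL = ½ × 105.4843 × 63.818 = $3365.90 thousand.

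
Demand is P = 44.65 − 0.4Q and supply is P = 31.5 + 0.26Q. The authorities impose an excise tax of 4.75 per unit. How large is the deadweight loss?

Competitive equilibrium: 44.65 − 0.4Q = 31.5 + 0.26Q → Q* = 19.9242, P* = 36.6803.
With the tax, the buyer price exceeds the seller price by 4.75: (44.65 − 0.4Q) − (31.5 + 0.26Q) = 4.75 → Q' = 12.7273.
ΔQ = 19.9242 − 12.7273 = 7.1969; the wedge equals the tax, 4.75.
DWL = ½ × 7.1969 × 4.75 = 17.09.

17.09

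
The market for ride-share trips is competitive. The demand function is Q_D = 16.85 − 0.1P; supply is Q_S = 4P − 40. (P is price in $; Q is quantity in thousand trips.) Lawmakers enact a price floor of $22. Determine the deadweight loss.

In inverse form: demand P = 168.5 − 10Q, supply P = 10 + 0.25Q.
Competitive equilibrium: 168.5 − 10Q = 10 + 0.25Q → Q* = 15.4634, P* = 13.8659.
At the floor P = 22, quantity demanded = (168.5 − 22)/10 = 14.65.
Sellers' marginal cost at Q' = 14.65: 10 + 0.25·14.65 = 13.6625.
ΔQ = 15.4634 − 14.65 = 0.8134; wedge = 22 − 13.6625 = 8.3375.
DWL = ½ × 0.8134 × 8.3375 = $3.39 thousand.

$3.39 thousand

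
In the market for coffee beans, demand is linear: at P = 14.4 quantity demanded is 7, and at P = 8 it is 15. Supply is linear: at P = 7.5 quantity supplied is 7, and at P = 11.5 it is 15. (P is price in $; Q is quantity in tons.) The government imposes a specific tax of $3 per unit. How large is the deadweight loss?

Demand slope = (8 − 14.4)/(15 − 7) = −0.8, so P = 20 − 0.8Q.
Supply slope = (11.5 − 7.5)/(15 − 7) = 0.5, so P = 4 + 0.5Q.
Competitive equilibrium: 20 − 0.8Q = 4 + 0.5Q → Q* = 12.3077, P* = 10.1538.
With the tax, the buyer price exceeds the seller price by 3: (20 − 0.8Q) − (4 + 0.5Q) = 3 → Q' = 10.
ΔQ = 12.3077 − 10 = 2.3077; the wedge equals the tax, 3.
Deadweight loss = ½ × 2.3077 × 3 = $3.46.

$3.46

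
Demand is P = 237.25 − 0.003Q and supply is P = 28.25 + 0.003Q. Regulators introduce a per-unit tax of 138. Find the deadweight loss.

1587000

Competitive equilibrium: 237.25 − 0.003Q = 28.25 + 0.003Q → Q* = 34833.3333, P* = 132.75.
With the tax, the buyer price exceeds the seller price by 138: (237.25 − 0.003Q) − (28.25 + 0.003Q) = 138 → Q' = 11833.3333.
ΔQ = 34833.3333 − 11833.3333 = 23000; the wedge equals the tax, 138.
DWL = ½ × 23000 × 138 = 1587000.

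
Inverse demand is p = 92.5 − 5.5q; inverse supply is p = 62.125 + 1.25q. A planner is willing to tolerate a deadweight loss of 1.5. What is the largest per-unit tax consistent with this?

Competitive equilibrium: 92.5 − 5.5q = 62.125 + 1.25q → q* = 4.5, p* = 67.75.
A tax t gives Δq = t/6.75 and wedge t, so DWL = t²/13.5.
t²/13.5 = 1.5 → t² = 20.25 → t = 4.5.

4.5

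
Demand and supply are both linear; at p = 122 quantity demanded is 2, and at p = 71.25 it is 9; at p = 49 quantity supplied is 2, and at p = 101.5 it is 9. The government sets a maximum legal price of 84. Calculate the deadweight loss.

0.59

Demand slope = (71.25 − 122)/(9 − 2) = −7.25, so p = 136.5 − 7.25q.
Supply slope = (101.5 − 49)/(9 − 2) = 7.5, so p = 34 + 7.5q.
Competitive equilibrium: 136.5 − 7.25q = 34 + 7.5q → q* = 6.9492, p* = 86.1186.
At the ceiling p = 84, quantity supplied = (84 − 34)/7.5 = 6.6667.
Willingness to pay at q' = 6.6667: 136.5 − 7.25·6.6667 = 88.1664.
Δq = 6.9492 − 6.6667 = 0.2825; wedge = 88.1664 − 84 = 4.1664.
DWL = ½ × 0.2825 × 4.1664 = 0.59.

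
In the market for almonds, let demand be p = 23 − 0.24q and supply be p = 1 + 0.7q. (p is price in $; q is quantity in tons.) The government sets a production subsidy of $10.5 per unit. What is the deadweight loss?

$58.64

Competitive equilibrium: 23 − 0.24q = 1 + 0.7q → q* = 23.4043, p* = 17.383.
The subsidy lowers effective supply by 10.5: p = 0.7q − 9.5.
New quantity: 23 − 0.24q = 0.7q − 9.5 → q' = 34.5745.
Overproduction Δq = 34.5745 − 23.4043 = 11.1702; wedge = subsidy = 10.5.
Welfare loss = ½ × 11.1702 × 10.5 = $58.64.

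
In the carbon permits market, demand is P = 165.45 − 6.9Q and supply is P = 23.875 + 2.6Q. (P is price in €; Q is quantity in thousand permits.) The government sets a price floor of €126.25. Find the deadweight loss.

Competitive equilibrium: 165.45 − 6.9Q = 23.875 + 2.6Q → Q* = 14.9026, P* = 62.6218.
At the floor P = 126.25, quantity demanded = (165.45 − 126.25)/6.9 = 5.6812.
Sellers' marginal cost at Q' = 5.6812: 23.875 + 2.6·5.6812 = 38.6461.
ΔQ = 14.9026 − 5.6812 = 9.2214; wedge = 126.25 − 38.6461 = 87.6039.
Welfare loss = ½ × 9.2214 × 87.6039 = €403.92 thousand.

€403.92 thousand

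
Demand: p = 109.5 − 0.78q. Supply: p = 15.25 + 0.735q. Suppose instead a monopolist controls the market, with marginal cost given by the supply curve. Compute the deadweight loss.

Competitive equilibrium: 109.5 − 0.78q = 15.25 + 0.735q → q* = 62.21122, p* = 60.97525.
Marginal revenue: MR = 109.5 − 1.56q. Set MR = MC: 109.5 − 1.56q = 15.25 + 0.735q → q_m = 41.06754.
Price p_m = 109.5 − 0.78·41.06754 = 77.46732; MC(q_m) = 15.25 + 0.735·41.06754 = 45.43464.
Competitive q* = 62.21122, so Δq = 21.14368; wedge = 77.46732 − 45.43464 = 32.03268.
Welfare loss = ½ × 21.14368 × 32.03268 = 338.64.

338.64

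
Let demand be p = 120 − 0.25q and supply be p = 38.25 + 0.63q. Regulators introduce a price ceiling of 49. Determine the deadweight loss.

2530.37

Competitive equilibrium: 120 − 0.25q = 38.25 + 0.63q → q* = 92.89773, p* = 96.77557.
At the ceiling p = 49, quantity supplied = (49 − 38.25)/0.63 = 17.06349.
Willingness to pay at q' = 17.06349: 120 − 0.25·17.06349 = 115.73413.
Δq = 92.89773 − 17.06349 = 75.83424; wedge = 115.73413 − 49 = 66.73413.
Deadweight loss = ½ × 75.83424 × 66.73413 = 2530.37.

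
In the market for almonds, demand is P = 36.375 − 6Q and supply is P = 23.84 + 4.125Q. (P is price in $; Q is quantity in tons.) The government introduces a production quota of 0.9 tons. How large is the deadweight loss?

$0.58

Competitive equilibrium: 36.375 − 6Q = 23.84 + 4.125Q → Q* = 1.238, P* = 28.9469.
At Q = 0.9: demand price = 36.375 − 6·0.9 = 30.975; supply price = 23.84 + 4.125·0.9 = 27.5525.
ΔQ = 1.238 − 0.9 = 0.338; wedge = 30.975 − 27.5525 = 3.4225.
DWL = ½ × 0.338 × 3.4225 = $0.58.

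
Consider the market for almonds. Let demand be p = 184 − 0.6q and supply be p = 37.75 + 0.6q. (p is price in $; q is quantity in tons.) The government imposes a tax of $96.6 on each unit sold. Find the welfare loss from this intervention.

Competitive equilibrium: 184 − 0.6q = 37.75 + 0.6q → q* = 121.875, p* = 110.875.
With the tax, the buyer price exceeds the seller price by 96.6: (184 − 0.6q) − (37.75 + 0.6q) = 96.6 → q' = 41.375.
Δq = 121.875 − 41.375 = 80.5; the wedge equals the tax, 96.6.
The triangle = ½ × 80.5 × 96.6 = $3888.15.

$3888.15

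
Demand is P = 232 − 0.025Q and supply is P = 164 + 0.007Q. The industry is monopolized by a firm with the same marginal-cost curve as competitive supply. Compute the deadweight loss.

Competitive equilibrium: 232 − 0.025Q = 164 + 0.007Q → Q* = 2125, P* = 178.875.
Marginal revenue: MR = 232 − 0.05Q. Set MR = MC: 232 − 0.05Q = 164 + 0.007Q → Q_m = 1192.98246.
Price P_m = 232 − 0.025·1192.98246 = 202.17544; MC(Q_m) = 164 + 0.007·1192.98246 = 172.35088.
Competitive Q* = 2125, so ΔQ = 932.01754; wedge = 202.17544 − 172.35088 = 29.82456.
The triangle = ½ × 932.01754 × 29.82456 = 13898.51.

13898.51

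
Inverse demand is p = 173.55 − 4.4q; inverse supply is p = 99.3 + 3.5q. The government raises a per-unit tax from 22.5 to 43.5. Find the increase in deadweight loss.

87.72

Competitive equilibrium: 173.55 − 4.4q = 99.3 + 3.5q → q* = 9.3987, p* = 132.1956.
For a per-unit tax t: Δq = t/7.9, so DWL = ½·t·(t/7.9) = t²/15.8.
At t = 22.5: DWL = 32.041. At t = 43.5: DWL = 119.763.
Increase = 119.763 − 32.041 = 87.72.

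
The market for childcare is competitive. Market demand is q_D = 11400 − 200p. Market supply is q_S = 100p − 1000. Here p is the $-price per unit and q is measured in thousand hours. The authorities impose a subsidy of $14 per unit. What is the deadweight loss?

$6533.33 thousand

In inverse form: demand p = 57 − 0.005q, supply p = 10 + 0.01q.
Competitive equilibrium: 57 − 0.005q = 10 + 0.01q → q* = 3133.3333, p* = 41.3333.
The subsidy lowers effective supply by 14: p = 0.01q − 4.
New quantity: 57 − 0.005q = 0.01q − 4 → q' = 4066.6667.
Overproduction Δq = 4066.6667 − 3133.3333 = 933.3334; wedge = subsidy = 14.
Welfare loss = ½ × 933.3334 × 14 = $6533.33 thousand.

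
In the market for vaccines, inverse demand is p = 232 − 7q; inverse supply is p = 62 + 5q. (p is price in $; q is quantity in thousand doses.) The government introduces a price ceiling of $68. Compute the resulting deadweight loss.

Competitive equilibrium: 232 − 7q = 62 + 5q → q* = 14.1667, p* = 132.8333.
At the ceiling p = 68, quantity supplied = (68 − 62)/5 = 1.2.
Willingness to pay at q' = 1.2: 232 − 7·1.2 = 223.6.
Δq = 14.1667 − 1.2 = 12.9667; wedge = 223.6 − 68 = 155.6.
DWL = ½ × 12.9667 × 155.6 = $1008.81 thousand.

$1008.81 thousand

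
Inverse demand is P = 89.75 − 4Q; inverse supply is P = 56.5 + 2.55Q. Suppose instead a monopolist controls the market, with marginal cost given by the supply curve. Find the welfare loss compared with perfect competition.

12.13

Competitive equilibrium: 89.75 − 4Q = 56.5 + 2.55Q → Q* = 5.0763, P* = 69.4447.
Marginal revenue: MR = 89.75 − 8Q. Set MR = MC: 89.75 − 8Q = 56.5 + 2.55Q → Q_m = 3.1517.
Price P_m = 89.75 − 4·3.1517 = 77.1432; MC(Q_m) = 56.5 + 2.55·3.1517 = 64.5368.
Competitive Q* = 5.0763, so ΔQ = 1.9246; wedge = 77.1432 − 64.5368 = 12.6064.
Welfare loss = ½ × 1.9246 × 12.6064 = 12.13.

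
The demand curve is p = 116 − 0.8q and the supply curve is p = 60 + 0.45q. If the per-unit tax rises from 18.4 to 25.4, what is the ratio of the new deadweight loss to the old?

Competitive equilibrium: 116 − 0.8q = 60 + 0.45q → q* = 44.8, p* = 80.16.
For a per-unit tax t: Δq = t/1.25, so DWL = ½·t·(t/1.25) = t²/2.5.
At t = 18.4: DWL = 135.424. At t = 25.4: DWL = 258.064.
Ratio = (25.4/18.4)² = 1.906.

1.906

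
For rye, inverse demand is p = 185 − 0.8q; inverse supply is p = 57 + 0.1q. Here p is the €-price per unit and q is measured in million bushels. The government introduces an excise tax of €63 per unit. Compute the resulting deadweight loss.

€2205 million

Competitive equilibrium: 185 − 0.8q = 57 + 0.1q → q* = 142.2222, p* = 71.2222.
With the tax, the buyer price exceeds the seller price by 63: (185 − 0.8q) − (57 + 0.1q) = 63 → q' = 72.2222.
Δq = 142.2222 − 72.2222 = 70; the wedge equals the tax, 63.
DWL = ½ × 70 × 63 = €2205 million.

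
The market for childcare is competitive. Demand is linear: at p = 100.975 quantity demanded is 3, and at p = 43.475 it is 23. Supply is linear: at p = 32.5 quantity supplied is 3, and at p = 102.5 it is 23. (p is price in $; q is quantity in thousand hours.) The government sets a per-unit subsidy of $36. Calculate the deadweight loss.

Demand slope = (43.475 − 100.975)/(23 − 3) = −2.875, so p = 109.6 − 2.875q.
Supply slope = (102.5 − 32.5)/(23 − 3) = 3.5, so p = 22 + 3.5q.
Competitive equilibrium: 109.6 − 2.875q = 22 + 3.5q → q* = 13.7412, p* = 70.0941.
The subsidy lowers effective supply by 36: p = 3.5q − 14.
New quantity: 109.6 − 2.875q = 3.5q − 14 → q' = 19.3882.
Overproduction Δq = 19.3882 − 13.7412 = 5.647; wedge = subsidy = 36.
DWL = ½ × 5.647 × 36 = $101.65 thousand.

$101.65 thousand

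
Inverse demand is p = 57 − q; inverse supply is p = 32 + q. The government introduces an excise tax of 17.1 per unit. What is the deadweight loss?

Competitive equilibrium: 57 − q = 32 + q → q* = 12.5, p* = 44.5.
With the tax, the buyer price exceeds the seller price by 17.1: (57 − q) − (32 + q) = 17.1 → q' = 3.95.
Δq = 12.5 − 3.95 = 8.55; the wedge equals the tax, 17.1.
Welfare loss = ½ × 8.55 × 17.1 = 73.10.

73.10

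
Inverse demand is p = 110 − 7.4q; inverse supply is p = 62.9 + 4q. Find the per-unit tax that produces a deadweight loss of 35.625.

28.5

Competitive equilibrium: 110 − 7.4q = 62.9 + 4q → q* = 4.1316, p* = 79.4263.
A tax t gives Δq = t/11.4 and wedge t, so DWL = t²/22.8.
t²/22.8 = 35.625 → t² = 812.25 → t = 28.5.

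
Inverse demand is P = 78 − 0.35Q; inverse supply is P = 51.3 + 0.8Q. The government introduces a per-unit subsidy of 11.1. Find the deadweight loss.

Competitive equilibrium: 78 − 0.35Q = 51.3 + 0.8Q → Q* = 23.2174, P* = 69.8739.
The subsidy lowers effective supply by 11.1: P = 40.2 + 0.8Q.
New quantity: 78 − 0.35Q = 40.2 + 0.8Q → Q' = 32.8696.
Overproduction ΔQ = 32.8696 − 23.2174 = 9.6522; wedge = subsidy = 11.1.
Welfare loss = ½ × 9.6522 × 11.1 = 53.57.

53.57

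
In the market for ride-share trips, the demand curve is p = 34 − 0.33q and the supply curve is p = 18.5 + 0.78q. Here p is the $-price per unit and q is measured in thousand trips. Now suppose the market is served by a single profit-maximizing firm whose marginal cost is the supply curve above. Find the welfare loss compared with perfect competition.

Competitive equilibrium: 34 − 0.33q = 18.5 + 0.78q → q* = 13.964, p* = 29.3919.
Marginal revenue: MR = 34 − 0.66q. Set MR = MC: 34 − 0.66q = 18.5 + 0.78q → q_m = 10.7639.
Price p_m = 34 − 0.33·10.7639 = 30.4479; MC(q_m) = 18.5 + 0.78·10.7639 = 26.8958.
Competitive q* = 13.964, so Δq = 3.2001; wedge = 30.4479 − 26.8958 = 3.5521.
Welfare loss = ½ × 3.2001 × 3.5521 = $5.68 thousand.

$5.68 thousand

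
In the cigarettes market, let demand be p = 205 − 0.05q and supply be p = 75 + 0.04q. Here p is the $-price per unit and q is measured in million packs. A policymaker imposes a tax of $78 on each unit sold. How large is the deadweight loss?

$33800 million

Competitive equilibrium: 205 − 0.05q = 75 + 0.04q → q* = 1444.4444, p* = 132.7778.
With the tax, the buyer price exceeds the seller price by 78: (205 − 0.05q) − (75 + 0.04q) = 78 → q' = 577.7778.
Δq = 1444.4444 − 577.7778 = 866.6666; the wedge equals the tax, 78.
DWL = ½ × 866.6666 × 78 = $33800 million.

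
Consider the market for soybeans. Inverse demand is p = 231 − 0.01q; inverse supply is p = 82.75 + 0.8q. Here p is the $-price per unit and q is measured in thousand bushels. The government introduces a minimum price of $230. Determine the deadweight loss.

Competitive equilibrium: 231 − 0.01q = 82.75 + 0.8q → q* = 183.0247, p* = 229.1698.
At the floor p = 230, quantity demanded = (231 − 230)/0.01 = 100.
Sellers' marginal cost at q' = 100: 82.75 + 0.8·100 = 162.75.
Δq = 183.0247 − 100 = 83.0247; wedge = 230 − 162.75 = 67.25.
DWL = ½ × 83.0247 × 67.25 = $2791.71 thousand.

$2791.71 thousand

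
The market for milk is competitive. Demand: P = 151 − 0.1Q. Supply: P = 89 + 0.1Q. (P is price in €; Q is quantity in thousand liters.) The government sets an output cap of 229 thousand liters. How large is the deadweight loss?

Competitive equilibrium: 151 − 0.1Q = 89 + 0.1Q → Q* = 310, P* = 120.
At Q = 229: demand price = 151 − 0.1·229 = 128.1; supply price = 89 + 0.1·229 = 111.9.
ΔQ = 310 − 229 = 81; wedge = 128.1 − 111.9 = 16.2.
Deadweight loss = ½ × 81 × 16.2 = €656.10 thousand.

€656.10 thousand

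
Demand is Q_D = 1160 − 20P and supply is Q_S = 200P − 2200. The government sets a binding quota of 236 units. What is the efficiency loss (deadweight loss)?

In inverse form: demand P = 58 − 0.05Q, supply P = 11 + 0.005Q.
Competitive equilibrium: 58 − 0.05Q = 11 + 0.005Q → Q* = 854.5455, P* = 15.2727.
At Q = 236: demand price = 58 − 0.05·236 = 46.2; supply price = 11 + 0.005·236 = 12.18.
ΔQ = 854.5455 − 236 = 618.5455; wedge = 46.2 − 12.18 = 34.02.
DWL = ½ × 618.5455 × 34.02 = 10521.46.

10521.46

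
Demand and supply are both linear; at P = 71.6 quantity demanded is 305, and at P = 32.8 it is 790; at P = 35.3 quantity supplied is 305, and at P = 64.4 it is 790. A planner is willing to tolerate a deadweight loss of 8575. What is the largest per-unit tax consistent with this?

Demand slope = (32.8 − 71.6)/(790 − 305) = −0.08, so P = 96 − 0.08Q.
Supply slope = (64.4 − 35.3)/(790 − 305) = 0.06, so P = 17 + 0.06Q.
Competitive equilibrium: 96 − 0.08Q = 17 + 0.06Q → Q* = 564.2857, P* = 50.8571.
A tax t gives ΔQ = t/0.14 and wedge t, so DWL = t²/0.28.
t²/0.28 = 8575 → t² = 2401 → t = 49.

49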